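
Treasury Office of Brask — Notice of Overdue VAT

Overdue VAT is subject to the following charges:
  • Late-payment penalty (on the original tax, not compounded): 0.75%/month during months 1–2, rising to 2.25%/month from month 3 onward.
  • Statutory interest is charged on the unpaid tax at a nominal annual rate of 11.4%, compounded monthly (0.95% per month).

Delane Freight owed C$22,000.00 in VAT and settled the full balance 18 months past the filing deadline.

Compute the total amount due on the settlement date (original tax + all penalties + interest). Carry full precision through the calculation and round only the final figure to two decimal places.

Penalty, months 1–2: 2 × 0.75% × C$22,000.00 = C$330.00
Penalty, months 3–18: 16 × 2.25% × C$22,000.00 = C$7,920.00
Interest: C$22,000.00 × ((1 + 0.0095)^18 − 1) = C$22,000.00 × 0.1855335… = C$4,081.7363…
Total = C$22,000.00 + C$8,250.0000 + C$4,081.7363… = C$34,331.74

C$34,331.74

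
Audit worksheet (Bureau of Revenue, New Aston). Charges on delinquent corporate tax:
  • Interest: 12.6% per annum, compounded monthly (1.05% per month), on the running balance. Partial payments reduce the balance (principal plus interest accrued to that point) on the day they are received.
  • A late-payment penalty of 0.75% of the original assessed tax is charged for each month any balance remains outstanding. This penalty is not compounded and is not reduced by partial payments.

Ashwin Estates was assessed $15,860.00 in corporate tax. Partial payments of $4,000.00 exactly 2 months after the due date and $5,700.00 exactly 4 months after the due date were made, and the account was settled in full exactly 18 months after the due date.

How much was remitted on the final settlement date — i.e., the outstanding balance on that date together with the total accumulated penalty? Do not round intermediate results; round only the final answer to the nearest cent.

Balance at month 2: $15,860.0000 × (1 + 0.0105)^2 = $16,194.8086…
After $4,000.00 payment: $16,194.8086… − $4,000.00 = $12,194.8086…
Balance at month 4: $12,194.8086… × (1 + 0.0105)^2 = $12,452.2440…
After $5,700.00 payment: $12,452.2440… − $5,700.00 = $6,752.2440…
Balance at month 18: $6,752.2440… × (1 + 0.0105)^14 = $7,815.4966…
Penalty: 18 × 0.75% × $15,860.00 = $2,141.10
Final settlement = outstanding balance + penalty = $7,815.4966… + $2,141.10 = $9,956.60

$9,956.60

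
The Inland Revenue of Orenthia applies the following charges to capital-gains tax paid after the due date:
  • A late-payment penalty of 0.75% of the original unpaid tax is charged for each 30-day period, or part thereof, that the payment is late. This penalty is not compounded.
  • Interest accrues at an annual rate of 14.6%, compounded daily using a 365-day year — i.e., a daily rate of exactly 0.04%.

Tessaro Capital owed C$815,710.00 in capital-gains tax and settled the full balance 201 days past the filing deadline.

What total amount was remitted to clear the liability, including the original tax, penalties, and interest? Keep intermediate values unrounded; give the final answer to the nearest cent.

Penalty periods: ⌈201/30⌉ = 7; penalty = 7 × 0.75% × C$815,710.00 = C$42,824.78…
Interest: C$815,710.00 × ((1 + 0.0004)^201 − 1) = C$815,710.00 × 0.08370305… = C$68,277.4131…
Total = C$815,710.00 + C$42,824.7750 + C$68,277.4131… = C$926,812.19

C$926,812.19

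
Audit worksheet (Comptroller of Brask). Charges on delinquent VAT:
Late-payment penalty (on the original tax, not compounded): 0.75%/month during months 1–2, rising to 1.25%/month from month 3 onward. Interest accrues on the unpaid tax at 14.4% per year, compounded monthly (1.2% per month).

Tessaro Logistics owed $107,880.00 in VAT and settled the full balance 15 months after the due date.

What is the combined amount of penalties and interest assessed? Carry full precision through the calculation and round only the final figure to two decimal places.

Penalty, months 1–2: 2 × 0.75% × $107,880.00 = $1,618.20
Penalty, months 3–15: 13 × 1.25% × $107,880.00 = $17,530.50
Interest: $107,880.00 × ((1 + 0.012)^15 − 1) = $107,880.00 × 0.1959353… = $21,137.5009…
Penalties + interest = $19,148.7000 + $21,137.5009… = $40,286.20

$40,286.20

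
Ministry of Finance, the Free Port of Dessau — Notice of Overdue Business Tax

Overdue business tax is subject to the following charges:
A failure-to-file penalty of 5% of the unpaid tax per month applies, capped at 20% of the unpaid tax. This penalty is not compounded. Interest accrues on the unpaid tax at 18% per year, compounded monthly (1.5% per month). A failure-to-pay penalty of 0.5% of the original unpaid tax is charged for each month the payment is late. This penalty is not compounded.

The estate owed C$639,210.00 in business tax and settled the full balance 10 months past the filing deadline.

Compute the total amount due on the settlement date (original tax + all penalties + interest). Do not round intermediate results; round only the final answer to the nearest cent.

C$901,631.80

Failure-to-file: 10 × 5% × C$639,210.00 = C$319,605.00, capped at 20% × C$639,210.00 = C$127,842.00
Failure-to-pay penalty: 10 × 0.5% × C$639,210.00 = C$31,960.50
Interest: C$639,210.00 × ((1 + 0.015)^10 − 1) = C$639,210.00 × 0.1605408… = C$102,619.3008…
Total = C$639,210.00 + C$159,802.5000 + C$102,619.3008… = C$901,631.80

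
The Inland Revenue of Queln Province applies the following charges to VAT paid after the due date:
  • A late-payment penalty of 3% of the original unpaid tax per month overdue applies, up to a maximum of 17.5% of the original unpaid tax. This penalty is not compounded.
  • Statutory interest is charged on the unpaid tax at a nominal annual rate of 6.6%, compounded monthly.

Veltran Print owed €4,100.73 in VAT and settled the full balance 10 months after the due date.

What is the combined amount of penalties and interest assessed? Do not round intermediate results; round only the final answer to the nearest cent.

€948.83

Penalty (uncapped): 10 × 3% × €4,100.73 = €1,230.22…; cap = 17.5% × €4,100.73 = €717.63… → penalty = €717.63…
Interest (6.6%/yr ÷ 12 = 0.55%/month): €4,100.73 × ((1 + 0.0055)^10 − 1) = €231.2049…
Penalties + interest = €717.6278… + €231.2049… = €948.83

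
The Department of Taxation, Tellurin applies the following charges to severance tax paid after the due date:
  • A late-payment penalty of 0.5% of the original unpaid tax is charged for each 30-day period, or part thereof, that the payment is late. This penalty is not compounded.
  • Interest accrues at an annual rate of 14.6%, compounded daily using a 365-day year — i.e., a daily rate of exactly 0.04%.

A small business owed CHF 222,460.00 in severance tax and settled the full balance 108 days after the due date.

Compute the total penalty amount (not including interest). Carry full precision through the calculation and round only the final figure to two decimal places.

Penalty periods: ⌈108/30⌉ = 4; penalty = 4 × 0.5% × CHF 222,460.00 = CHF 4,449.20

CHF 4,449.20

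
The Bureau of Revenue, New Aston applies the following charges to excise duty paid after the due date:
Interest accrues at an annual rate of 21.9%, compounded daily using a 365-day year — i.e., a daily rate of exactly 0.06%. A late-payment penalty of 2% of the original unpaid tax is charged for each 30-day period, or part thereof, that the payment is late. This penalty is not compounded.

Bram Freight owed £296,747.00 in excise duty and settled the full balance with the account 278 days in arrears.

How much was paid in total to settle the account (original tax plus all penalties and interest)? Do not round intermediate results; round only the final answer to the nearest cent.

£409,943.77

Penalty periods: ⌈278/30⌉ = 10; penalty = 10 × 2% × £296,747.00 = £59,349.40
Interest: £296,747.00 × ((1 + 0.0006)^278 − 1) = £296,747.00 × 0.18145884… = £53,847.3664…
Total = £296,747.00 + £59,349.4000 + £53,847.3664… = £409,943.77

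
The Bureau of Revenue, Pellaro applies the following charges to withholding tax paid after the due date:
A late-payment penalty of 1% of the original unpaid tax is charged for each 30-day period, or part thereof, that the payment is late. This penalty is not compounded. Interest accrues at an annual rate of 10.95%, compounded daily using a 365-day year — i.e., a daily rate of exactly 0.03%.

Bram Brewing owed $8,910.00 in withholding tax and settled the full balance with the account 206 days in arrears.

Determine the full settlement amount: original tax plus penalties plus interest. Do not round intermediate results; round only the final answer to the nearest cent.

$10,101.62

Penalty periods: ⌈206/30⌉ = 7; penalty = 7 × 1% × $8,910.00 = $623.70
Interest: $8,910.00 × ((1 + 0.0003)^206 − 1) = $8,910.00 × 0.06373971… = $567.9209…
Total = $8,910.00 + $623.7000 + $567.9209… = $10,101.62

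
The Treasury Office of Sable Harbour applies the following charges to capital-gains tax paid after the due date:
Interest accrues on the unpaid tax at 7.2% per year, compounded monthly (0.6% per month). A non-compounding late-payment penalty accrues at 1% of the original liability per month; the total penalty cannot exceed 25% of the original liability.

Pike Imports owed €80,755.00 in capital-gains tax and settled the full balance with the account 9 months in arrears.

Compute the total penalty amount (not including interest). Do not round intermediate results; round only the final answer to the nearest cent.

Penalty: 9 × 1% × €80,755.00 = €7,267.95 (below the 25% cap of €20,188.75)

€7,267.95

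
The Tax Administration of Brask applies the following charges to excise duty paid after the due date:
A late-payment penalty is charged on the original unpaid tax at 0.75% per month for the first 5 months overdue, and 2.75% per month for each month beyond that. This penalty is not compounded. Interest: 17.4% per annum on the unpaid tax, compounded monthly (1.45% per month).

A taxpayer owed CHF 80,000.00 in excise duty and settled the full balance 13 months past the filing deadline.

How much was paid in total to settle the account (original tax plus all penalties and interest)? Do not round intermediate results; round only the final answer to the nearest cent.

CHF 117,064.31

Penalty, months 1–5: 5 × 0.75% × CHF 80,000.00 = CHF 3,000.00
Penalty, months 6–13: 8 × 2.75% × CHF 80,000.00 = CHF 17,600.00
Interest: CHF 80,000.00 × ((1 + 0.0145)^13 − 1) = CHF 80,000.00 × 0.2058039… = CHF 16,464.3084…
Total = CHF 80,000.00 + CHF 20,600.0000 + CHF 16,464.3084… = CHF 117,064.31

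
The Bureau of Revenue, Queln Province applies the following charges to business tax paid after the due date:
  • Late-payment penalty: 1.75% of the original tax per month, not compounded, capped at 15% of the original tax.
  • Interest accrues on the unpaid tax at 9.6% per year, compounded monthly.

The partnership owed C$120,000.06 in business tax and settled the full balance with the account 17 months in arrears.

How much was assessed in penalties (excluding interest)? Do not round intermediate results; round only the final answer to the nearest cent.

Penalty (uncapped): 17 × 1.75% × C$120,000.06 = C$35,700.02…; cap = 15% × C$120,000.06 = C$18,000.01… → penalty = C$18,000.01…

C$18,000.01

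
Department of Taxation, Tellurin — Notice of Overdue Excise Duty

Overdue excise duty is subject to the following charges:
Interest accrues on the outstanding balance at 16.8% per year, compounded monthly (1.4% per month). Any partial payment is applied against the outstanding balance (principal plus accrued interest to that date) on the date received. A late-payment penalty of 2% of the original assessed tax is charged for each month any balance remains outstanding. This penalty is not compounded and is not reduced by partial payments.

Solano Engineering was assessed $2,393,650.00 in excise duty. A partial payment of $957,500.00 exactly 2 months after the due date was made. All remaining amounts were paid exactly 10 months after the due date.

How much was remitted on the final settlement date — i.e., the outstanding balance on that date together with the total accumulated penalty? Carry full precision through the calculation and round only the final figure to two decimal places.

$2,159,266.32

Balance at month 2: $2,393,650.0000 × (1 + 0.014)^2 = $2,461,141.3554
After $957,500.00 payment: $2,461,141.3554 − $957,500.00 = $1,503,641.3554
Balance at month 10: $1,503,641.3554 × (1 + 0.014)^8 = $1,680,536.3156…
Penalty: 10 × 2% × $2,393,650.00 = $478,730.00
Final settlement = outstanding balance + penalty = $1,680,536.3156… + $478,730.00 = $2,159,266.32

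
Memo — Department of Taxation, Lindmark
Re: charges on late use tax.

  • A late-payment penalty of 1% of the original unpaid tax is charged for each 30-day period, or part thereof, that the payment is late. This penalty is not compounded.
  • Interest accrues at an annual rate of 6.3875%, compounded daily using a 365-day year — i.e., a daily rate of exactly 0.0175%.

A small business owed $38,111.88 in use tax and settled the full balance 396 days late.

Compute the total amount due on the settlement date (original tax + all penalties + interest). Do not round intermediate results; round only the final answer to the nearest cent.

$46,182.12

Penalty periods: ⌈396/30⌉ = 14; penalty = 14 × 1% × $38,111.88 = $5,335.66…
Interest: $38,111.88 × ((1 + 0.000175)^396 − 1) = $38,111.88 × 0.07175119… = $2,734.5727…
Total = $38,111.88 + $5,335.6632 + $2,734.5727… = $46,182.12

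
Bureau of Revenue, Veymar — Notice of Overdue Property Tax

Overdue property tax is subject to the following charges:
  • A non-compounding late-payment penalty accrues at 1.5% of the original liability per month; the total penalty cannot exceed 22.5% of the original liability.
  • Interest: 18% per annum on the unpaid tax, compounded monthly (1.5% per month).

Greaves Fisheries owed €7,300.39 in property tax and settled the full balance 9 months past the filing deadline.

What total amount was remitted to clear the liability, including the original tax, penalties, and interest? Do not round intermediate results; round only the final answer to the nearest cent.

Penalty: 9 × 1.5% × €7,300.39 = €985.55… (below the 22.5% cap of €1,642.59…)
Interest: €7,300.39 × ((1 + 0.015)^9 − 1) = €7,300.39 × 0.1433900… = €1,046.8027…
Total = €7,300.39 + €985.5527… + €1,046.8027… = €9,332.75

€9,332.75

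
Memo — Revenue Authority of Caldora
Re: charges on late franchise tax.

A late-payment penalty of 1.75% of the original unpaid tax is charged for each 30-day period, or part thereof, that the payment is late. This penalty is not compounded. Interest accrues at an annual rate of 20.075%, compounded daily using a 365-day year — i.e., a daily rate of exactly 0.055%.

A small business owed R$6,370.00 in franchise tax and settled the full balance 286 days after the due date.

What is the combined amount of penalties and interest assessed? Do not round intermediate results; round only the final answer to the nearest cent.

Penalty periods: ⌈286/30⌉ = 10; penalty = 10 × 1.75% × R$6,370.00 = R$1,114.75
Interest: R$6,370.00 × ((1 + 0.00055)^286 − 1) = R$6,370.00 × 0.17029606… = R$1,084.7859…
Penalties + interest = R$1,114.7500 + R$1,084.7859… = R$2,199.54

R$2,199.54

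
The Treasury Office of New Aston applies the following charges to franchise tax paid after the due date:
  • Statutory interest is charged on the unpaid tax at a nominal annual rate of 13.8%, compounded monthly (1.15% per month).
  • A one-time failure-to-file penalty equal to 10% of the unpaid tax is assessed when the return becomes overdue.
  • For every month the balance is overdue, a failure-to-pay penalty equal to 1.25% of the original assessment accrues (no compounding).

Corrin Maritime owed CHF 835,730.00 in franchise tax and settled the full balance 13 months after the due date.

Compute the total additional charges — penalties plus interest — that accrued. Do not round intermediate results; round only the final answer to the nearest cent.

Failure-to-file penalty: 10% × CHF 835,730.00 = CHF 83,573.00
Failure-to-pay penalty: 13 × 1.25% × CHF 835,730.00 = CHF 135,806.13…
Interest: CHF 835,730.00 × ((1 + 0.0115)^13 − 1) = CHF 835,730.00 × 0.1602632… = CHF 133,936.7963…
Penalties + interest = CHF 219,379.1250 + CHF 133,936.7963… = CHF 353,315.92

CHF 353,315.92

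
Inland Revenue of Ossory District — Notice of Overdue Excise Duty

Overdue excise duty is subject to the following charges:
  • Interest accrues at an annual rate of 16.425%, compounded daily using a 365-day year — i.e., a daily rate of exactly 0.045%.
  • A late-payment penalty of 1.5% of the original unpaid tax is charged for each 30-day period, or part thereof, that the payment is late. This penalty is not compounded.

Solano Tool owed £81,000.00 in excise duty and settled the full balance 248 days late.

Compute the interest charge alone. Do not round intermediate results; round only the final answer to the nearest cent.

£9,561.04

Interest: £81,000.00 × ((1 + 0.00045)^248 − 1) = £81,000.00 × 0.11803748… = £9,561.0358…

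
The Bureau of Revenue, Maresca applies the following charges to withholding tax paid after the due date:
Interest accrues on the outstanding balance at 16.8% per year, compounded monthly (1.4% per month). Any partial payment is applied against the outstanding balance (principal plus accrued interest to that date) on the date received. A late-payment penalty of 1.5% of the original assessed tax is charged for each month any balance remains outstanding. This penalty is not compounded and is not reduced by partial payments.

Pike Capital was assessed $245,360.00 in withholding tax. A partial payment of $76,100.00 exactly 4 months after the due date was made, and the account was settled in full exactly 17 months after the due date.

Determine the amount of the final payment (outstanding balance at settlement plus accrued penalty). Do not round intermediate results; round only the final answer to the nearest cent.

Balance at month 4: $245,360.0000 × (1 + 0.014)^4 = $259,391.4059…
After $76,100.00 payment: $259,391.4059… − $76,100.00 = $183,291.4059…
Balance at month 17: $183,291.4059… × (1 + 0.014)^13 = $219,601.6087…
Penalty: 17 × 1.5% × $245,360.00 = $62,566.80
Final settlement = outstanding balance + penalty = $219,601.6087… + $62,566.80 = $282,168.41

$282,168.41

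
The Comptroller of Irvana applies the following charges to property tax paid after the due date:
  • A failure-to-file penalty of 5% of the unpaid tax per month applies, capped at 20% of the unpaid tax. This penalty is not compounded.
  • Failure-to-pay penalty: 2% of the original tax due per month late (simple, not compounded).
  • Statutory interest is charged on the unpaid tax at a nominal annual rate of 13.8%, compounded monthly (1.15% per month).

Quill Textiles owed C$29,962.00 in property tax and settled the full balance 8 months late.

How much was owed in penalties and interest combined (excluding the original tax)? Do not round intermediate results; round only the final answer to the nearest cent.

C$13,656.36

Failure-to-file: 8 × 5% × C$29,962.00 = C$11,984.80, capped at 20% × C$29,962.00 = C$5,992.40
Failure-to-pay penalty: 8 × 2% × C$29,962.00 = C$4,793.92
Interest: C$29,962.00 × ((1 + 0.0115)^8 − 1) = C$29,962.00 × 0.0957894… = C$2,870.0421…
Penalties + interest = C$10,786.3200 + C$2,870.0421… = C$13,656.36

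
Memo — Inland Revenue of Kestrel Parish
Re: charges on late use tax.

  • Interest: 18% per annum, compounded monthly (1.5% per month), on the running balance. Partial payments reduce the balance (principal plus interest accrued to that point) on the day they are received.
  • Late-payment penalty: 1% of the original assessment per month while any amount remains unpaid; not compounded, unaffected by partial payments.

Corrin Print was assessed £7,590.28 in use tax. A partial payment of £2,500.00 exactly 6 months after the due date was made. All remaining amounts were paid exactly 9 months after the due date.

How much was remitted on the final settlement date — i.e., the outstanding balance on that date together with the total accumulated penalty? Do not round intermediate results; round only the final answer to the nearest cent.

Balance at month 6: £7,590.2800 × (1 + 0.015)^6 = £8,299.5405…
After £2,500.00 payment: £8,299.5405… − £2,500.00 = £5,799.5405…
Balance at month 9: £5,799.5405… × (1 + 0.015)^3 = £6,064.4541…
Penalty: 9 × 1% × £7,590.28 = £683.13…
Final settlement = outstanding balance + penalty = £6,064.4541… + £683.13… = £6,747.58

£6,747.58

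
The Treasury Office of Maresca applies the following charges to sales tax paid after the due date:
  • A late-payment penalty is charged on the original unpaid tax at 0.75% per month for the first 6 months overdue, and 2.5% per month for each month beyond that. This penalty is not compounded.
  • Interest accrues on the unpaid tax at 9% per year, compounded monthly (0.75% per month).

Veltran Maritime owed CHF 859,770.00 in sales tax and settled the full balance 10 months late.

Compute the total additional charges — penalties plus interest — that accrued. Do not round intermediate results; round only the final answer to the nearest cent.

CHF 191,369.80

Penalty, months 1–6: 6 × 0.75% × CHF 859,770.00 = CHF 38,689.65
Penalty, months 7–10: 4 × 2.5% × CHF 859,770.00 = CHF 85,977.00
Interest: CHF 859,770.00 × ((1 + 0.0075)^10 − 1) = CHF 859,770.00 × 0.0775825… = CHF 66,703.1451…
Penalties + interest = CHF 124,666.6500 + CHF 66,703.1451… = CHF 191,369.80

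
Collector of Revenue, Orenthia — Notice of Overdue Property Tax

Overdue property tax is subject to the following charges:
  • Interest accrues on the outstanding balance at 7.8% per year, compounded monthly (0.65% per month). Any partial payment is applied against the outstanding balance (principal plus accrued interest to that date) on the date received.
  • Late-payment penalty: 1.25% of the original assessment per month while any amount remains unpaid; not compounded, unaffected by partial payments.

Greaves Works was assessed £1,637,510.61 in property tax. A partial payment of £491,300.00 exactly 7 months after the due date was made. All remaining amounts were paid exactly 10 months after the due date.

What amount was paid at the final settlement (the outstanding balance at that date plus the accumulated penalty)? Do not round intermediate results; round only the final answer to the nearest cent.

£1,450,862.77

Balance at month 7: £1,637,510.6100 × (1 + 0.0065)^7 = £1,713,486.0663…
After £491,300.00 payment: £1,713,486.0663… − £491,300.00 = £1,222,186.0663…
Balance at month 10: £1,222,186.0663… × (1 + 0.0065)^3 = £1,246,173.9423…
Penalty: 10 × 1.25% × £1,637,510.61 = £204,688.83…
Final settlement = outstanding balance + penalty = £1,246,173.9423… + £204,688.83… = £1,450,862.77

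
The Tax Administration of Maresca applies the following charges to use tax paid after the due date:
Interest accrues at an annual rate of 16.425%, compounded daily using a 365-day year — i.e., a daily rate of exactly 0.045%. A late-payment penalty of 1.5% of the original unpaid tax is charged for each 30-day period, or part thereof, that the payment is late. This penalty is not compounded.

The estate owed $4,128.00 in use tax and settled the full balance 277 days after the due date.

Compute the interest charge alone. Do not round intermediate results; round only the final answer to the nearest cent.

Interest: $4,128.00 × ((1 + 0.00045)^277 − 1) = $4,128.00 × 0.13272016… = $547.8688…

$547.87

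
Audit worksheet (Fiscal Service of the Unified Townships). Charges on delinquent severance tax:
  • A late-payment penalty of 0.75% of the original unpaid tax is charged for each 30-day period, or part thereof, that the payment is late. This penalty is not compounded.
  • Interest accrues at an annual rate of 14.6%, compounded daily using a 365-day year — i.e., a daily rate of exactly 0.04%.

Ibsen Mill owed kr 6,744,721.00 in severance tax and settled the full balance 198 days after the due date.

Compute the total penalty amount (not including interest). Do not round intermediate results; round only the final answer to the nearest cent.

Penalty periods: ⌈198/30⌉ = 7; penalty = 7 × 0.75% × kr 6,744,721.00 = kr 354,097.85…

kr 354,097.85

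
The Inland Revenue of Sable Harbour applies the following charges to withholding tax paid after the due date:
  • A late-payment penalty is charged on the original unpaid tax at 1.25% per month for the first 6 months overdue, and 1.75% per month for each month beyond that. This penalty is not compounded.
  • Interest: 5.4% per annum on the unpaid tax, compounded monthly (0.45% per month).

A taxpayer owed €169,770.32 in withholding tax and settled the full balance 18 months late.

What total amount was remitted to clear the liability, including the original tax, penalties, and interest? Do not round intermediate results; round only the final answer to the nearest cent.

€232,445.09

Penalty, months 1–6: 6 × 1.25% × €169,770.32 = €12,732.77…
Penalty, months 7–18: 12 × 1.75% × €169,770.32 = €35,651.77…
Interest: €169,770.32 × ((1 + 0.0045)^18 − 1) = €169,770.32 × 0.0841739… = €14,290.2263…
Total = €169,770.32 + €48,384.5412 + €14,290.2263… = €232,445.09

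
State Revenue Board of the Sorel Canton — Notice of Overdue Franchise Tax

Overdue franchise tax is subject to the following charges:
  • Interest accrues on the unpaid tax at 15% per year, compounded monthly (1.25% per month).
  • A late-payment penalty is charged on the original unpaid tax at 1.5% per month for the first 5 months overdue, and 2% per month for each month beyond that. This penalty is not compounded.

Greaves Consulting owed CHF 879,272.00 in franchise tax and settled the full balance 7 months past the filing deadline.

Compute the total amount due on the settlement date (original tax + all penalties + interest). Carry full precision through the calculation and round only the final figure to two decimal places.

Penalty, months 1–5: 5 × 1.5% × CHF 879,272.00 = CHF 65,945.40
Penalty, months 6–7: 2 × 2% × CHF 879,272.00 = CHF 35,170.88
Interest: CHF 879,272.00 × ((1 + 0.0125)^7 − 1) = CHF 879,272.00 × 0.0908505… = CHF 79,882.2747…
Total = CHF 879,272.00 + CHF 101,116.2800 + CHF 79,882.2747… = CHF 1,060,270.55

CHF 1,060,270.55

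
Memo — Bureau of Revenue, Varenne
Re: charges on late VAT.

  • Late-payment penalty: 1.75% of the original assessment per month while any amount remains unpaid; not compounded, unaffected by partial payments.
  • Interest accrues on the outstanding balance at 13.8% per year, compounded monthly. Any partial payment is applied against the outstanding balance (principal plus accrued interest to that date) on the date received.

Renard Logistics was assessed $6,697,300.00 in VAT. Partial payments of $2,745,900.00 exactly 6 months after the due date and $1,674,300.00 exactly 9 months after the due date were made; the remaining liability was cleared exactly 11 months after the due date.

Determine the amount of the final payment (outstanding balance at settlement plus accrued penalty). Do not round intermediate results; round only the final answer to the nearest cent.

Monthly rate = 13.8% ÷ 12 = 1.15%
Balance at month 6: $6,697,300.0000 × (1 + 0.0115)^6 = $7,172,904.9491…
After $2,745,900.00 payment: $7,172,904.9491… − $2,745,900.00 = $4,427,004.9491…
Balance at month 9: $4,427,004.9491… × (1 + 0.0115)^3 = $4,581,499.7670…
After $1,674,300.00 payment: $4,581,499.7670… − $1,674,300.00 = $2,907,199.7670…
Balance at month 11: $2,907,199.7670… × (1 + 0.0115)^2 = $2,974,449.8388…
Penalty: 11 × 1.75% × $6,697,300.00 = $1,289,230.25
Final settlement = outstanding balance + penalty = $2,974,449.8388… + $1,289,230.25 = $4,263,680.09

$4,263,680.09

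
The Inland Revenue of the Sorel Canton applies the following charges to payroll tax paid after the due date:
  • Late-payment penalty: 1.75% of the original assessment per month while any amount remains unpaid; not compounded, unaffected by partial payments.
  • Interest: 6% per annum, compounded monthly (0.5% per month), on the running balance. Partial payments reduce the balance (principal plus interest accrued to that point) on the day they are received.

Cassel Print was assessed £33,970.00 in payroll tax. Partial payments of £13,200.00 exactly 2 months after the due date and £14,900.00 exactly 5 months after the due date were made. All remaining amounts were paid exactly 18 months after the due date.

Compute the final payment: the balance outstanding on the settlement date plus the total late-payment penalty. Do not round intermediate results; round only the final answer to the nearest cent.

£17,666.68

Balance at month 2: £33,970.0000 × (1 + 0.005)^2 = £34,310.5493…
After £13,200.00 payment: £34,310.5493… − £13,200.00 = £21,110.5493…
Balance at month 5: £21,110.5493… × (1 + 0.005)^3 = £21,428.7934…
After £14,900.00 payment: £21,428.7934… − £14,900.00 = £6,528.7934…
Balance at month 18: £6,528.7934… × (1 + 0.005)^13 = £6,966.1325…
Penalty: 18 × 1.75% × £33,970.00 = £10,700.55
Final settlement = outstanding balance + penalty = £6,966.1325… + £10,700.55 = £17,666.68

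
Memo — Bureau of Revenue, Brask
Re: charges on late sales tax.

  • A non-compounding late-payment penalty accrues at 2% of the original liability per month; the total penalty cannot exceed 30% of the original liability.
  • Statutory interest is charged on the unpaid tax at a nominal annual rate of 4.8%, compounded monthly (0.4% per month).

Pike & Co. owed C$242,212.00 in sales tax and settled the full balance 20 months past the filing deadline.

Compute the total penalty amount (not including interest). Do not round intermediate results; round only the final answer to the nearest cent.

C$72,663.60

Penalty (uncapped): 20 × 2% × C$242,212.00 = C$96,884.80; cap = 30% × C$242,212.00 = C$72,663.60 → penalty = C$72,663.60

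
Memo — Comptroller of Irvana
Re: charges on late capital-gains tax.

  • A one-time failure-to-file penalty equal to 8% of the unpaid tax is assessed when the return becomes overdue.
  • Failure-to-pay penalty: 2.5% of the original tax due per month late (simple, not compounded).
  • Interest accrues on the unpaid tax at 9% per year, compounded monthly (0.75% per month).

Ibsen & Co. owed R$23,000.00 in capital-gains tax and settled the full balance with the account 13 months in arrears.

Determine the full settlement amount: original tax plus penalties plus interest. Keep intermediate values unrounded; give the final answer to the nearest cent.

R$34,661.24

Failure-to-file penalty: 8% × R$23,000.00 = R$1,840.00
Failure-to-pay penalty: 13 × 2.5% × R$23,000.00 = R$7,475.00
Interest: R$23,000.00 × ((1 + 0.0075)^13 − 1) = R$23,000.00 × 0.1020104… = R$2,346.2403…
Total = R$23,000.00 + R$9,315.0000 + R$2,346.2403… = R$34,661.24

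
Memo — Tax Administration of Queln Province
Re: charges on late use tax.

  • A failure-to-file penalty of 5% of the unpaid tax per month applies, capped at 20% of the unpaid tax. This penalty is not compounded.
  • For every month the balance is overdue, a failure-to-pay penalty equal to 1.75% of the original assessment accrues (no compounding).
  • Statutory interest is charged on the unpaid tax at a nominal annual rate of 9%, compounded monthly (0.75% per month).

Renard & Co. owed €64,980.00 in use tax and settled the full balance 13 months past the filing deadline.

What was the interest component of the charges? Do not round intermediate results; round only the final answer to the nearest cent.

€6,628.64

Interest: €64,980.00 × ((1 + 0.0075)^13 − 1) = €64,980.00 × 0.1020104… = €6,628.6390…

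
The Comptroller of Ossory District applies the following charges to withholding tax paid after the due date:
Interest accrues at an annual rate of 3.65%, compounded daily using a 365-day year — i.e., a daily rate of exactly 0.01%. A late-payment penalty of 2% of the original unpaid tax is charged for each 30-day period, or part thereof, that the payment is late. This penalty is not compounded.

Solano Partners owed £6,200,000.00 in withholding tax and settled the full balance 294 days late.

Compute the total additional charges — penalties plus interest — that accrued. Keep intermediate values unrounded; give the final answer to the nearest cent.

£1,424,976.58

Penalty periods: ⌈294/30⌉ = 10; penalty = 10 × 2% × £6,200,000.00 = £1,240,000.00
Interest: £6,200,000.00 × ((1 + 0.0001)^294 − 1) = £6,200,000.00 × 0.02983493… = £184,976.5841…
Penalties + interest = £1,240,000.0000 + £184,976.5841… = £1,424,976.58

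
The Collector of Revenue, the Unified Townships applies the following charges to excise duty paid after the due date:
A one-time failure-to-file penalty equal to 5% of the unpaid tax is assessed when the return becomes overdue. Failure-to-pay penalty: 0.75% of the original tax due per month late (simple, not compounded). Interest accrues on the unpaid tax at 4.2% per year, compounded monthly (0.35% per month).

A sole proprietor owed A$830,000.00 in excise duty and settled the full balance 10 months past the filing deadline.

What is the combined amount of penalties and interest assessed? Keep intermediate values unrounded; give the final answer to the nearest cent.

Failure-to-file penalty: 5% × A$830,000.00 = A$41,500.00
Failure-to-pay penalty = 0.75% × A$830,000.00 × 10 mo = A$62,250.00
Interest: A$830,000.00 × ((1 + 0.0035)^10 − 1) = A$830,000.00 × 0.0355564… = A$29,511.8341…
Penalties + interest = A$103,750.0000 + A$29,511.8341… = A$133,261.83

A$133,261.83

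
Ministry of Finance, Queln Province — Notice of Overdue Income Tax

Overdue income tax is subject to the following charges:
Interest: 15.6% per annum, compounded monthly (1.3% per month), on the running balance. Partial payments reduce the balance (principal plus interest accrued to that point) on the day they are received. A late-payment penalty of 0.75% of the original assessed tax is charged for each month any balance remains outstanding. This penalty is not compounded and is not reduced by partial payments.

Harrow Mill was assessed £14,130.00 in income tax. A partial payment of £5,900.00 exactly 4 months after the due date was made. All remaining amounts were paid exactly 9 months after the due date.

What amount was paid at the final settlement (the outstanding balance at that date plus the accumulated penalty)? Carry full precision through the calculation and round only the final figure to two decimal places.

£10,532.01

Balance at month 4: £14,130.0000 × (1 + 0.013)^4 = £14,879.2124…
After £5,900.00 payment: £14,879.2124… − £5,900.00 = £8,979.2124…
Balance at month 9: £8,979.2124… × (1 + 0.013)^5 = £9,578.2346…
Penalty: 9 × 0.75% × £14,130.00 = £953.78…
Final settlement = outstanding balance + penalty = £9,578.2346… + £953.78… = £10,532.01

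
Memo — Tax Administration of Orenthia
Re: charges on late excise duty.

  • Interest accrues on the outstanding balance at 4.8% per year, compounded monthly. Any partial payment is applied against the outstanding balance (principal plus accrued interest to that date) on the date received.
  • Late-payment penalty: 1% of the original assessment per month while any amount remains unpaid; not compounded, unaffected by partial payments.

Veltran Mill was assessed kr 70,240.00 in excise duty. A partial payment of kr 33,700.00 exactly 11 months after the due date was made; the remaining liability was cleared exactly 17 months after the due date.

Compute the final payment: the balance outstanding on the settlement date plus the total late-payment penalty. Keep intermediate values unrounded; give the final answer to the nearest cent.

kr 52,596.13

Monthly rate = 4.8% ÷ 12 = 0.4%
Balance at month 11: kr 70,240.0000 × (1 + 0.004)^11 = kr 73,393.1189…
After kr 33,700.00 payment: kr 73,393.1189… − kr 33,700.00 = kr 39,693.1189…
Balance at month 17: kr 39,693.1189… × (1 + 0.004)^6 = kr 40,655.3311…
Penalty: 17 × 1% × kr 70,240.00 = kr 11,940.80
Final settlement = outstanding balance + penalty = kr 40,655.3311… + kr 11,940.80 = kr 52,596.13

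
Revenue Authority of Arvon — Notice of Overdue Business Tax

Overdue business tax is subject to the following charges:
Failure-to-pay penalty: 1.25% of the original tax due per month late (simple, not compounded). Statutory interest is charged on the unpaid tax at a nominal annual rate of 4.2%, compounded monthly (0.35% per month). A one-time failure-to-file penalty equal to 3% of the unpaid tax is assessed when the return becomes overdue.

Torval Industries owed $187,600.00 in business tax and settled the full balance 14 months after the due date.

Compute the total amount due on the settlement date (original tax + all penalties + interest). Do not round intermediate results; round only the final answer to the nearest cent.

$235,462.48

Failure-to-file penalty: 3% × $187,600.00 = $5,628.00
Failure-to-pay penalty = 1.25% × $187,600.00 × 14 mo = $32,830.00
Interest: $187,600.00 × ((1 + 0.0035)^14 − 1) = $187,600.00 × 0.0501305… = $9,404.4833…
Total = $187,600.00 + $38,458.0000 + $9,404.4833… = $235,462.48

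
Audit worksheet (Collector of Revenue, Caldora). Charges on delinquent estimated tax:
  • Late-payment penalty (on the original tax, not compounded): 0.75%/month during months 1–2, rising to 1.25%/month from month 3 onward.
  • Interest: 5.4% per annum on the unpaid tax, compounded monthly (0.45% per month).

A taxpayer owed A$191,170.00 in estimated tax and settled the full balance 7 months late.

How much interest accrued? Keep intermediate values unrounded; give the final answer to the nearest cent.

A$6,103.76

Interest: A$191,170.00 × ((1 + 0.0045)^7 − 1) = A$191,170.00 × 0.0319285… = A$6,103.7625…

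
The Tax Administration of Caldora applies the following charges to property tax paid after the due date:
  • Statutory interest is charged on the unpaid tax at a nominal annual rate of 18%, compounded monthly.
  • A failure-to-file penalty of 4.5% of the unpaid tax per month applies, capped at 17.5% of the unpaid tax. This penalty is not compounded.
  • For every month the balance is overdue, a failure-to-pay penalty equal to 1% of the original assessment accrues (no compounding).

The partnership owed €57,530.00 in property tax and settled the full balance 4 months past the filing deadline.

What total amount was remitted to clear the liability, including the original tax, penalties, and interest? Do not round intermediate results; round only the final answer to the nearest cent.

€73,429.20

Failure-to-file: 4 × 4.5% × €57,530.00 = €10,355.40, capped at 17.5% × €57,530.00 = €10,067.75
Failure-to-pay penalty: 4 × 1% × €57,530.00 = €2,301.20
Interest (18%/yr ÷ 12 = 1.5%/month): €57,530.00 × ((1 + 0.015)^4 − 1) = €3,530.2451…
Total = €57,530.00 + €12,368.9500 + €3,530.2451… = €73,429.20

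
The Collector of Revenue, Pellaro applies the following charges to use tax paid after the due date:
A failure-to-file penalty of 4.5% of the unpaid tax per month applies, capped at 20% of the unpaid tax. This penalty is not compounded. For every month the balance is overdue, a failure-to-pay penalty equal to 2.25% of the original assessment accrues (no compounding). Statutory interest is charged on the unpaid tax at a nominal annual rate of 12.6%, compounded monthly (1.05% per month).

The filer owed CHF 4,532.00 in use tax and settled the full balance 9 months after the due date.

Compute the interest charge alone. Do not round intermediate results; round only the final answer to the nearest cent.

CHF 446.71

Interest: CHF 4,532.00 × ((1 + 0.0105)^9 − 1) = CHF 4,532.00 × 0.0985678… = CHF 446.7092…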